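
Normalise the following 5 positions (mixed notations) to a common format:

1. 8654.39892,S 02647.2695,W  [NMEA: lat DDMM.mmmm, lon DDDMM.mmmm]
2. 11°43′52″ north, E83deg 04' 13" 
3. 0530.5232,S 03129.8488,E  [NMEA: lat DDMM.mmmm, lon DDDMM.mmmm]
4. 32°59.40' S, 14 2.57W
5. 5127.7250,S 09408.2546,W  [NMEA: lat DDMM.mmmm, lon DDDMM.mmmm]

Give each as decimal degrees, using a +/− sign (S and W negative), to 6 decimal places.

Point 1:
  Lat: degrees = first 2 digits = 86, minutes = 54.39892; 86 + 54.39892/60 = 86.9066487
  S → negative
  Longitude: split at 3 digits → 026° and 47.2695′; 26 + 47.2695/60 = 26.7878250
  W → negative
Point 2:
  φ: 43′ + 52″ = 43.86667′; 11 + 43.86667/60 = 11.7311111
  N → positive
  λ: 83 + 4/60 + 13/3600 = 83.0702778
  E → positive
Point 3:
  Latitude: degrees = first 2 digits = 5, minutes = 30.5232; 5 + 30.5232/60 = 5.5087200
  hemisphere S, so the sign is −
  Longitude: split at 3 digits → 031° and 29.8488′; 31 + 29.8488/60 = 31.4974800
  E ⇒ keep positive
Point 4:
  φ: 32 + 59.4/60 = 32.9900000
  S → negative
  Lon: 2.57′ = 0.042833°; total 14.0428333
  hemisphere W, so the sign is −
Point 5:
  φ: split at 2 digits → 51° and 27.725′; 51 + 27.725/60 = 51.4620833
  hemisphere S, so the sign is −
  Lon: split at 3 digits → 094° and 8.2546′; 94 + 8.2546/60 = 94.1375767
  W → negative

1. -86.906649, -26.787825
2. 11.731111, 83.070278
3. -5.508720, 31.497480
4. -32.990000, -14.042833
5. -51.462083, -94.137577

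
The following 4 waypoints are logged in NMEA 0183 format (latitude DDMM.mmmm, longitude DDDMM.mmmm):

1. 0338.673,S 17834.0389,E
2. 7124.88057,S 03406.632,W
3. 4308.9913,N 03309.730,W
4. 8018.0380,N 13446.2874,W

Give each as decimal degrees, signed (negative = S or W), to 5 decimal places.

Point 1:
  φ: split at 2 digits → 03° and 38.673′; 3 + 38.673/60 = 3.644550
  S ⇒ negate
  Lon: degrees = first 3 digits = 178, minutes = 34.0389; 178 + 34.0389/60 = 178.567315
  E ⇒ keep positive
Point 2:
  Lat: split at 2 digits → 71° and 24.88057′; 71 + 24.88057/60 = 71.414676
  hemisphere S, so the sign is −
  λ: split at 3 digits → 034° and 6.632′; 34 + 6.632/60 = 34.110533
  W ⇒ negate
Point 3:
  Latitude: degrees = first 2 digits = 43, minutes = 8.9913; 43 + 8.9913/60 = 43.149855
  N → positive
  Longitude: split at 3 digits → 033° and 9.73′; 33 + 9.73/60 = 33.162167
  W ⇒ negate
Point 4:
  φ: split at 2 digits → 80° and 18.038′; 80 + 18.038/60 = 80.300633
  N → positive
  λ: degrees = first 3 digits = 134, minutes = 46.2874; 134 + 46.2874/60 = 134.771457
  W → negative

1. -3.64455, 178.56732
2. -71.41468, -34.11053
3. 43.14986, -33.16217
4. 80.30063, -134.77146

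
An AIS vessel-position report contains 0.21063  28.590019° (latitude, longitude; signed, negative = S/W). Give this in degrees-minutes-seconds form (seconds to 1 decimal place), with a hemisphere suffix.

φ: 0.210630° → 12.63780′; 0.63780 × 60 = 38.268″
λ: whole degrees 28; 35.40114′ → 35′ and 24.068″

0°12′38.3″ N, 28°35′24.1″ E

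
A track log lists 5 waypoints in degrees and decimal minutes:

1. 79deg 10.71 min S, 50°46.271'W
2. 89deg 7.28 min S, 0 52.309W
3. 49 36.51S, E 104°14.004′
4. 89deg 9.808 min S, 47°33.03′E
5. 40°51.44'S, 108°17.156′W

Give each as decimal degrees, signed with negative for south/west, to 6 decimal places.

Point 1:
  Latitude: 10.71′ = 0.178500°; total 79.1785000
  S → negative
  λ: 46.271′ = 0.771183°; total 50.7711833
  hemisphere W, so the sign is −
Point 2:
  Lat: 7.28′ = 0.121333°; total 89.1213333
  S → negative
  Lon: 0 + 52.309/60 = 0.8718167
  W ⇒ negate
Point 3:
  Latitude: 36.51′ = 0.608500°; total 49.6085000
  S ⇒ negate
  Lon: 14.004′ = 0.233400°; total 104.2334000
  E → positive
Point 4:
  φ: 89 + 9.808/60 = 89.1634667
  S ⇒ negate
  Lon: 33.03′ = 0.550500°; total 47.5505000
  E ⇒ keep positive
Point 5:
  Latitude: 40 + 51.44/60 = 40.8573333
  S → negative
  λ: 17.156′ = 0.285933°; total 108.2859333
  W → negative

1. -79.178500, -50.771183
2. -89.121333, -0.871817
3. -49.608500, 104.233400
4. -89.163467, 47.550500
5. -40.857333, -108.285933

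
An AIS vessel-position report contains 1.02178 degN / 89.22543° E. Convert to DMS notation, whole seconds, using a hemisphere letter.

1°01′18″ N, 89°13′32″ E

Latitude: 0.021780° → 1.30680′; 0.30680 × 60 = 18.41″
Lon: whole degrees 89; 13.52580′ → 13′ and 31.55″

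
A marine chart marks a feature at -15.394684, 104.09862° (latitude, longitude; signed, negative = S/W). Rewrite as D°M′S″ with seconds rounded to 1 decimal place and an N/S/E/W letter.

15°23′40.9″ S, 104°05′55.0″ E

Latitude is negative → S; |value| = 15.394684
Lat: 0.394684 × 60 = 23.68104′ → 23′, remainder × 60 = 40.862″
Lon: 0.098620° → 5.91720′; 0.91720 × 60 = 55.032″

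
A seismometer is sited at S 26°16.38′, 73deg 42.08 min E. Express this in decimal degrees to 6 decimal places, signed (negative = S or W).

Lat: 16.38′ = 0.273000°; total 26.2730000
S → negative
Lon: 42.08′ = 0.701333°; total 73.7013333
E ⇒ keep positive

-26.273000, 73.701333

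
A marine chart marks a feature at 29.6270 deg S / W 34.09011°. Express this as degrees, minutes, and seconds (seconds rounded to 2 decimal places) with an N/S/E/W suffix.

29°37′37.20″ S, 34°05′24.40″ W

φ: whole degrees 29; 37.62000′ → 37′ and 37.2000″
Lon: 0.090110 × 60 = 5.40660′ → 5′, remainder × 60 = 24.3960″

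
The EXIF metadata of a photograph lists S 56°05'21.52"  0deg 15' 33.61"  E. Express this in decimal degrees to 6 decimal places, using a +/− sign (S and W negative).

φ: 56 + 5/60 + 21.52/3600 = 56.0893111
hemisphere S, so the sign is −
λ: 0° + 15/60 + 33.61/3600 = 0 + 0.250000 + 0.009336 = 0.2593361
E ⇒ keep positive

-56.089311, 0.259336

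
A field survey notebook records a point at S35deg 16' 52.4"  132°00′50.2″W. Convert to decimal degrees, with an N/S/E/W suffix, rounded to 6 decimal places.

35.281222° S, 132.013944° W

Latitude: 35° + 16/60 + 52.4/3600 = 35 + 0.266667 + 0.014556 = 35.2812222
λ: 132° + 0/60 + 50.2/3600 = 132 + 0.000000 + 0.013944 = 132.0139444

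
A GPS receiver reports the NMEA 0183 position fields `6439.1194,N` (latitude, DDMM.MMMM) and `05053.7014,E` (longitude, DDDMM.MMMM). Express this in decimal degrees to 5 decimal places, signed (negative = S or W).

64.65199, 50.89502

φ: degrees = first 2 digits = 64, minutes = 39.1194; 64 + 39.1194/60 = 64.651990
N → positive
Lon: split at 3 digits → 050° and 53.7014′; 50 + 53.7014/60 = 50.895023
E → positive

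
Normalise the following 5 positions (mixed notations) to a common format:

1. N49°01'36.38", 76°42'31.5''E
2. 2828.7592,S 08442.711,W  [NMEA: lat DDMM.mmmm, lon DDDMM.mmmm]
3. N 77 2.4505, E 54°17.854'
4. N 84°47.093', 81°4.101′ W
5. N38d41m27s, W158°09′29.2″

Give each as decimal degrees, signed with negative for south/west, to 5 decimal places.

1. 49.02677, 76.70875
2. -28.47932, -84.71185
3. 77.04084, 54.29757
4. 84.78488, -81.06835
5. 38.69083, -158.15811

Point 1:
  Lat: 1′ + 36.38″ = 1.60633′; 49 + 1.60633/60 = 49.026772
  N ⇒ keep positive
  Lon: 76° + 42/60 + 31.5/3600 = 76 + 0.700000 + 0.008750 = 76.708750
  E → positive
Point 2:
  Lat: split at 2 digits → 28° and 28.7592′; 28 + 28.7592/60 = 28.479320
  hemisphere S, so the sign is −
  Longitude: split at 3 digits → 084° and 42.711′; 84 + 42.711/60 = 84.711850
  hemisphere W, so the sign is −
Point 3:
  Latitude: 2.4505′ = 0.040842°; total 77.040842
  N → positive
  Lon: 54 + 17.854/60 = 54.297567
  E → positive
Point 4:
  φ: 47.093′ = 0.784883°; total 84.784883
  N ⇒ keep positive
  Longitude: 4.101′ = 0.068350°; total 81.068350
  W → negative
Point 5:
  Lat: 41′ + 27″ = 41.45000′; 38 + 41.45000/60 = 38.690833
  N → positive
  Longitude: 158° + 9/60 + 29.2/3600 = 158 + 0.150000 + 0.008111 = 158.158111
  hemisphere W, so the sign is −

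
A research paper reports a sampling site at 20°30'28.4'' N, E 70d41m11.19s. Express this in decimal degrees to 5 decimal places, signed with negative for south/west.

20.50789, 70.68644

φ: 30′ + 28.4″ = 30.47333′; 20 + 30.47333/60 = 20.507889
N → positive
Longitude: 41′ + 11.19″ = 41.18650′; 70 + 41.18650/60 = 70.686442
E → positive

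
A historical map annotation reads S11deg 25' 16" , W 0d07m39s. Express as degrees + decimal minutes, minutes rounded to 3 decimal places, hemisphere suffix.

11° 25.267′ S, 0° 7.650′ W

Latitude: seconds/60 = 0.26667; minutes = 25 + 0.26667 = 25.26667
λ: seconds/60 = 0.65000; minutes = 7 + 0.65000 = 7.65000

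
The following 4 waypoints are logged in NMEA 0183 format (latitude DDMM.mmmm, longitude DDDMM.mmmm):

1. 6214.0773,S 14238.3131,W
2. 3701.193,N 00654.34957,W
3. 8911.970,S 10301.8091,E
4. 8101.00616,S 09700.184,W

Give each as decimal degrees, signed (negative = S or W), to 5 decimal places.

Point 1:
  Latitude: split at 2 digits → 62° and 14.0773′; 62 + 14.0773/60 = 62.234622
  S → negative
  λ: split at 3 digits → 142° and 38.3131′; 142 + 38.3131/60 = 142.638552
  W → negative
Point 2:
  Latitude: split at 2 digits → 37° and 1.193′; 37 + 1.193/60 = 37.019883
  N ⇒ keep positive
  Longitude: degrees = first 3 digits = 6, minutes = 54.34957; 6 + 54.34957/60 = 6.905826
  W → negative
Point 3:
  φ: degrees = first 2 digits = 89, minutes = 11.97; 89 + 11.97/60 = 89.199500
  S ⇒ negate
  λ: degrees = first 3 digits = 103, minutes = 1.8091; 103 + 1.8091/60 = 103.030152
  E ⇒ keep positive
Point 4:
  φ: degrees = first 2 digits = 81, minutes = 1.00616; 81 + 1.00616/60 = 81.016769
  S ⇒ negate
  Lon: split at 3 digits → 097° and 0.184′; 97 + 0.184/60 = 97.003067
  hemisphere W, so the sign is −

1. -62.23462, -142.63855
2. 37.01988, -6.90583
3. -89.19950, 103.03015
4. -81.01677, -97.00307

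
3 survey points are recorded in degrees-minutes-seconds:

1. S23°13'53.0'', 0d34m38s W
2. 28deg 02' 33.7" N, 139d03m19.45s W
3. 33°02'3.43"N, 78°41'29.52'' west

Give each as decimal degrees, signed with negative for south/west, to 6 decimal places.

Point 1:
  Lat: 23° + 13/60 + 53/3600 = 23 + 0.216667 + 0.014722 = 23.2313889
  hemisphere S, so the sign is −
  Longitude: 0° + 34/60 + 38/3600 = 0 + 0.566667 + 0.010556 = 0.5772222
  W → negative
Point 2:
  φ: 28° + 2/60 + 33.7/3600 = 28 + 0.033333 + 0.009361 = 28.0426944
  N ⇒ keep positive
  λ: 139 + 3/60 + 19.45/3600 = 139.0554028
  W ⇒ negate
Point 3:
  Lat: 2′ + 3.43″ = 2.05717′; 33 + 2.05717/60 = 33.0342861
  N → positive
  Lon: 78° + 41/60 + 29.52/3600 = 78 + 0.683333 + 0.008200 = 78.6915333
  W → negative

1. -23.231389, -0.577222
2. 28.042694, -139.055403
3. 33.034286, -78.691533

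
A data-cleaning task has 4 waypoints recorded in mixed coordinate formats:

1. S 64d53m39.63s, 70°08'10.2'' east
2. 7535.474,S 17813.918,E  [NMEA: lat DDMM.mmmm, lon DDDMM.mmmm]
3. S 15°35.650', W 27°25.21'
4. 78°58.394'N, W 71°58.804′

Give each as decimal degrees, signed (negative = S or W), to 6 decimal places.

1. -64.894342, 70.136167
2. -75.591233, 178.231967
3. -15.594167, -27.420167
4. 78.973233, -71.980067

Point 1:
  Latitude: 64° + 53/60 + 39.63/3600 = 64 + 0.883333 + 0.011008 = 64.8943417
  S ⇒ negate
  Longitude: 70 + 8/60 + 10.2/3600 = 70.1361667
  E → positive
Point 2:
  Lat: degrees = first 2 digits = 75, minutes = 35.474; 75 + 35.474/60 = 75.5912333
  S → negative
  Longitude: degrees = first 3 digits = 178, minutes = 13.918; 178 + 13.918/60 = 178.2319667
  E ⇒ keep positive
Point 3:
  φ: 35.65′ = 0.594167°; total 15.5941667
  S ⇒ negate
  Lon: 25.21′ = 0.420167°; total 27.4201667
  W → negative
Point 4:
  φ: 78 + 58.394/60 = 78.9732333
  N ⇒ keep positive
  Longitude: 71 + 58.804/60 = 71.9800667
  hemisphere W, so the sign is −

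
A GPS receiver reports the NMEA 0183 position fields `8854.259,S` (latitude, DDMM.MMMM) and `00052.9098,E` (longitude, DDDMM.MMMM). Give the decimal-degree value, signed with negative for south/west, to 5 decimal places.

φ: split at 2 digits → 88° and 54.259′; 88 + 54.259/60 = 88.904317
hemisphere S, so the sign is −
λ: split at 3 digits → 000° and 52.9098′; 0 + 52.9098/60 = 0.881830
E → positive

-88.90432, 0.88183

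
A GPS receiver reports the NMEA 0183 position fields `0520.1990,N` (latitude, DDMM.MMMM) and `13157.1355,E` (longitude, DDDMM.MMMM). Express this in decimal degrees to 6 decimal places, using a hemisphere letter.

5.336650° N, 131.952258° E

Lat: degrees = first 2 digits = 5, minutes = 20.199; 5 + 20.199/60 = 5.3366500
Lon: split at 3 digits → 131° and 57.1355′; 131 + 57.1355/60 = 131.9522583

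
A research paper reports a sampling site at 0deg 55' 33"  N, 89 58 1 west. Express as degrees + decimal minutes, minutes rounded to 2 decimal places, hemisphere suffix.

0° 55.55′ N, 89° 58.02′ W

Latitude: 55 + 33/60 = 55.5500′
Longitude: seconds/60 = 0.01667; minutes = 58 + 0.01667 = 58.0167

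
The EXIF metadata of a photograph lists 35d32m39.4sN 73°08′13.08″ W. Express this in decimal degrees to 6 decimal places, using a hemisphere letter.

φ: 35 + 32/60 + 39.4/3600 = 35.5442778
Lon: 73 + 8/60 + 13.08/3600 = 73.1369667

35.544278° N, 73.136967° W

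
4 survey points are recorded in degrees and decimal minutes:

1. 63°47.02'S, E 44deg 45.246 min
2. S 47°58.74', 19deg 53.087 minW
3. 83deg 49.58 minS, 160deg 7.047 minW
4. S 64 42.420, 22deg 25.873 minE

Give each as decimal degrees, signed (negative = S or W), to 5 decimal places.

1. -63.78367, 44.75410
2. -47.97900, -19.88478
3. -83.82633, -160.11745
4. -64.70700, 22.43122

Point 1:
  φ: 63 + 47.02/60 = 63.783667
  hemisphere S, so the sign is −
  Lon: 45.246′ = 0.754100°; total 44.754100
  E → positive
Point 2:
  φ: 47 + 58.74/60 = 47.979000
  S → negative
  Lon: 19 + 53.087/60 = 19.884783
  W → negative
Point 3:
  φ: 83 + 49.58/60 = 83.826333
  S → negative
  Lon: 160 + 7.047/60 = 160.117450
  W ⇒ negate
Point 4:
  Lat: 42.42′ = 0.707000°; total 64.707000
  hemisphere S, so the sign is −
  Lon: 25.873′ = 0.431217°; total 22.431217
  E → positive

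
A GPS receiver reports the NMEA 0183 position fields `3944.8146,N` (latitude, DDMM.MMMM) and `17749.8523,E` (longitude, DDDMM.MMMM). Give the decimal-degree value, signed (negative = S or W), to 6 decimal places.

39.746910, 177.830872

Latitude: split at 2 digits → 39° and 44.8146′; 39 + 44.8146/60 = 39.7469100
N ⇒ keep positive
Longitude: split at 3 digits → 177° and 49.8523′; 177 + 49.8523/60 = 177.8308717
E ⇒ keep positive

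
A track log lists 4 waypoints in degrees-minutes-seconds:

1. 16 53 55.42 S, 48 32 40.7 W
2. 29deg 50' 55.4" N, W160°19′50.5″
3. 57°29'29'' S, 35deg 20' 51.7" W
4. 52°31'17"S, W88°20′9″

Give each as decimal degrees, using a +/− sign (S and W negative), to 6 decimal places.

1. -16.898728, -48.544639
2. 29.848722, -160.330694
3. -57.491389, -35.347694
4. -52.521389, -88.335833

Point 1:
  Latitude: 53′ + 55.42″ = 53.92367′; 16 + 53.92367/60 = 16.8987278
  S ⇒ negate
  λ: 48° + 32/60 + 40.7/3600 = 48 + 0.533333 + 0.011306 = 48.5446389
  hemisphere W, so the sign is −
Point 2:
  Latitude: 29° + 50/60 + 55.4/3600 = 29 + 0.833333 + 0.015389 = 29.8487222
  N ⇒ keep positive
  Lon: 160 + 19/60 + 50.5/3600 = 160.3306944
  hemisphere W, so the sign is −
Point 3:
  Latitude: 29′ + 29″ = 29.48333′; 57 + 29.48333/60 = 57.4913889
  S → negative
  Lon: 35 + 20/60 + 51.7/3600 = 35.3476944
  hemisphere W, so the sign is −
Point 4:
  Latitude: 52° + 31/60 + 17/3600 = 52 + 0.516667 + 0.004722 = 52.5213889
  hemisphere S, so the sign is −
  Lon: 88 + 20/60 + 9/3600 = 88.3358333
  W → negative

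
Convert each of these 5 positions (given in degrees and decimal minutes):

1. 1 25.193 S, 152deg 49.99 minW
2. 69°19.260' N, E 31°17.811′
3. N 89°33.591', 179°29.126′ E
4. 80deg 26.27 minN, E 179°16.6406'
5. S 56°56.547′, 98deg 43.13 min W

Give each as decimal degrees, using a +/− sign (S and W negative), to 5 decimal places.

1. -1.41988, -152.83317
2. 69.32100, 31.29685
3. 89.55985, 179.48543
4. 80.43783, 179.27734
5. -56.94245, -98.71883

Point 1:
  Lat: 1 + 25.193/60 = 1.419883
  S ⇒ negate
  Longitude: 49.99′ = 0.833167°; total 152.833167
  W → negative
Point 2:
  Latitude: 69 + 19.26/60 = 69.321000
  N ⇒ keep positive
  λ: 31 + 17.811/60 = 31.296850
  E ⇒ keep positive
Point 3:
  Latitude: 33.591′ = 0.559850°; total 89.559850
  N ⇒ keep positive
  Lon: 29.126′ = 0.485433°; total 179.485433
  E ⇒ keep positive
Point 4:
  Latitude: 80 + 26.27/60 = 80.437833
  N ⇒ keep positive
  λ: 179 + 16.6406/60 = 179.277343
  E ⇒ keep positive
Point 5:
  Lat: 56 + 56.547/60 = 56.942450
  S → negative
  λ: 43.13′ = 0.718833°; total 98.718833
  W → negative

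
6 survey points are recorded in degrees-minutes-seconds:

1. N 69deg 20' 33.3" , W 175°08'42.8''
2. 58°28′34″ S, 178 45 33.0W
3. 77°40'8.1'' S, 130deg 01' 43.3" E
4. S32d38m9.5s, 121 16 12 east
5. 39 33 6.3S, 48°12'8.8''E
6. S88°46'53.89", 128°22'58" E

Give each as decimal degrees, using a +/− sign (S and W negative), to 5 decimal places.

Point 1:
  Lat: 69 + 20/60 + 33.3/3600 = 69.342583
  N ⇒ keep positive
  Longitude: 175° + 8/60 + 42.8/3600 = 175 + 0.133333 + 0.011889 = 175.145222
  W → negative
Point 2:
  Lat: 28′ + 34″ = 28.56667′; 58 + 28.56667/60 = 58.476111
  hemisphere S, so the sign is −
  Longitude: 45′ + 33″ = 45.55000′; 178 + 45.55000/60 = 178.759167
  hemisphere W, so the sign is −
Point 3:
  φ: 77 + 40/60 + 8.1/3600 = 77.668917
  S ⇒ negate
  λ: 1′ + 43.3″ = 1.72167′; 130 + 1.72167/60 = 130.028694
  E ⇒ keep positive
Point 4:
  Lat: 32 + 38/60 + 9.5/3600 = 32.635972
  S ⇒ negate
  Lon: 16′ + 12″ = 16.20000′; 121 + 16.20000/60 = 121.270000
  E ⇒ keep positive
Point 5:
  Lat: 33′ + 6.3″ = 33.10500′; 39 + 33.10500/60 = 39.551750
  hemisphere S, so the sign is −
  λ: 12′ + 8.8″ = 12.14667′; 48 + 12.14667/60 = 48.202444
  E → positive
Point 6:
  Latitude: 88 + 46/60 + 53.89/3600 = 88.781636
  hemisphere S, so the sign is −
  λ: 128 + 22/60 + 58/3600 = 128.382778
  E → positive

1. 69.34258, -175.14522
2. -58.47611, -178.75917
3. -77.66892, 130.02869
4. -32.63597, 121.27000
5. -39.55175, 48.20244
6. -88.78164, 128.38278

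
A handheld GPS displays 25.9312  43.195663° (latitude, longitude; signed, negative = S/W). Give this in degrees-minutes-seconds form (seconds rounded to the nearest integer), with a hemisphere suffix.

Latitude: whole degrees 25; 55.87200′ → 55′ and 52.32″
Longitude: whole degrees 43; 11.73978′ → 11′ and 44.39″

25°55′52″ N, 43°11′44″ E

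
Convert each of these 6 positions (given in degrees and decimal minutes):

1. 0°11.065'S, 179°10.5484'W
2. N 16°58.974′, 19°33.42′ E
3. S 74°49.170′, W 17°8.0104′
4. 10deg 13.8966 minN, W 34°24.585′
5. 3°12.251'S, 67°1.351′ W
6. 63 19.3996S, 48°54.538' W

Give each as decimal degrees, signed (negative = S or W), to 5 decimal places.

Point 1:
  φ: 0 + 11.065/60 = 0.184417
  S ⇒ negate
  Longitude: 10.5484′ = 0.175807°; total 179.175807
  W → negative
Point 2:
  φ: 58.974′ = 0.982900°; total 16.982900
  N → positive
  Longitude: 19 + 33.42/60 = 19.557000
  E ⇒ keep positive
Point 3:
  Latitude: 74 + 49.17/60 = 74.819500
  S ⇒ negate
  Lon: 17 + 8.0104/60 = 17.133507
  hemisphere W, so the sign is −
Point 4:
  φ: 10 + 13.8966/60 = 10.231610
  N ⇒ keep positive
  Lon: 24.585′ = 0.409750°; total 34.409750
  W → negative
Point 5:
  Latitude: 12.251′ = 0.204183°; total 3.204183
  S → negative
  Longitude: 67 + 1.351/60 = 67.022517
  W ⇒ negate
Point 6:
  φ: 19.3996′ = 0.323327°; total 63.323327
  S → negative
  Longitude: 48 + 54.538/60 = 48.908967
  W → negative

1. -0.18442, -179.17581
2. 16.98290, 19.55700
3. -74.81950, -17.13351
4. 10.23161, -34.40975
5. -3.20418, -67.02252
6. -63.32333, -48.90897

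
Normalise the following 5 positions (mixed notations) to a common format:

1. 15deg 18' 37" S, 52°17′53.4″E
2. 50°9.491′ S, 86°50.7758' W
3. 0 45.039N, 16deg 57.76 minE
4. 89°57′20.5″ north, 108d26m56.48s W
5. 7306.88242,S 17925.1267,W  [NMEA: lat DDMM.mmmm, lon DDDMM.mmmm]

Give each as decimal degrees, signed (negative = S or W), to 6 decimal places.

Point 1:
  Lat: 18′ + 37″ = 18.61667′; 15 + 18.61667/60 = 15.3102778
  S ⇒ negate
  Lon: 52° + 17/60 + 53.4/3600 = 52 + 0.283333 + 0.014833 = 52.2981667
  E ⇒ keep positive
Point 2:
  Lat: 9.491′ = 0.158183°; total 50.1581833
  hemisphere S, so the sign is −
  Longitude: 86 + 50.7758/60 = 86.8462633
  W ⇒ negate
Point 3:
  φ: 45.039′ = 0.750650°; total 0.7506500
  N ⇒ keep positive
  Longitude: 57.76′ = 0.962667°; total 16.9626667
  E → positive
Point 4:
  Latitude: 57′ + 20.5″ = 57.34167′; 89 + 57.34167/60 = 89.9556944
  N ⇒ keep positive
  Longitude: 26′ + 56.48″ = 26.94133′; 108 + 26.94133/60 = 108.4490222
  hemisphere W, so the sign is −
Point 5:
  φ: split at 2 digits → 73° and 6.88242′; 73 + 6.88242/60 = 73.1147070
  S ⇒ negate
  Lon: split at 3 digits → 179° and 25.1267′; 179 + 25.1267/60 = 179.4187783
  hemisphere W, so the sign is −

1. -15.310278, 52.298167
2. -50.158183, -86.846263
3. 0.750650, 16.962667
4. 89.955694, -108.449022
5. -73.114707, -179.418778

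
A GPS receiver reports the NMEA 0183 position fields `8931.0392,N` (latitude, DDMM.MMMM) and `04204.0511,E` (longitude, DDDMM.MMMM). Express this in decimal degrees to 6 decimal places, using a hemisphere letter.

89.517320° N, 42.067518° E

Lat: degrees = first 2 digits = 89, minutes = 31.0392; 89 + 31.0392/60 = 89.5173200
Longitude: split at 3 digits → 042° and 4.0511′; 42 + 4.0511/60 = 42.0675183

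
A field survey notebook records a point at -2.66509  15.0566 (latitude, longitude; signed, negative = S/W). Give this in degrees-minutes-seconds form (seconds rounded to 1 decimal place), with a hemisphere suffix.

2°39′54.3″ S, 15°03′23.8″ E

Latitude is negative → S; |value| = 2.665090
Latitude: 0.665090° → 39.90540′; 0.90540 × 60 = 54.324″
Lon: 0.056600° → 3.39600′; 0.39600 × 60 = 23.760″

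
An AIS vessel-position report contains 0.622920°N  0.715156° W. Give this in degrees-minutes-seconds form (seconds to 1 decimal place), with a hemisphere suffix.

φ: whole degrees 0; 37.37520′ → 37′ and 22.512″
λ: 0.715156° → 42.90936′; 0.90936 × 60 = 54.562″

0°37′22.5″ N, 0°42′54.6″ W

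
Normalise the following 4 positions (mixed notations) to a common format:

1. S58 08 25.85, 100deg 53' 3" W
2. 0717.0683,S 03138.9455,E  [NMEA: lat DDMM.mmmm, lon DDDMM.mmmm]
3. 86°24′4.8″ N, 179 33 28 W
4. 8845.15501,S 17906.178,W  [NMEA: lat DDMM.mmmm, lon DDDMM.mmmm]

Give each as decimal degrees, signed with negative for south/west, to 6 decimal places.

1. -58.140514, -100.884167
2. -7.284472, 31.649092
3. 86.401333, -179.557778
4. -88.752584, -179.102967

Point 1:
  Lat: 58° + 8/60 + 25.85/3600 = 58 + 0.133333 + 0.007181 = 58.1405139
  S → negative
  Longitude: 100 + 53/60 + 3/3600 = 100.8841667
  hemisphere W, so the sign is −
Point 2:
  Lat: degrees = first 2 digits = 7, minutes = 17.0683; 7 + 17.0683/60 = 7.2844717
  S ⇒ negate
  Longitude: degrees = first 3 digits = 31, minutes = 38.9455; 31 + 38.9455/60 = 31.6490917
  E → positive
Point 3:
  Lat: 86° + 24/60 + 4.8/3600 = 86 + 0.400000 + 0.001333 = 86.4013333
  N ⇒ keep positive
  Longitude: 33′ + 28″ = 33.46667′; 179 + 33.46667/60 = 179.5577778
  W ⇒ negate
Point 4:
  Lat: split at 2 digits → 88° and 45.15501′; 88 + 45.15501/60 = 88.7525835
  S → negative
  Lon: degrees = first 3 digits = 179, minutes = 6.178; 179 + 6.178/60 = 179.1029667
  W → negative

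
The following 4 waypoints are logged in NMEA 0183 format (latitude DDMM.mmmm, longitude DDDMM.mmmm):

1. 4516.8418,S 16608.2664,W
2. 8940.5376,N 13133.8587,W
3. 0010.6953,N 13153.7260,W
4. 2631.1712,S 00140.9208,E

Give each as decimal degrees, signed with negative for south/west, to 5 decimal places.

Point 1:
  φ: split at 2 digits → 45° and 16.8418′; 45 + 16.8418/60 = 45.280697
  S ⇒ negate
  Lon: degrees = first 3 digits = 166, minutes = 8.2664; 166 + 8.2664/60 = 166.137773
  W ⇒ negate
Point 2:
  Lat: degrees = first 2 digits = 89, minutes = 40.5376; 89 + 40.5376/60 = 89.675627
  N ⇒ keep positive
  Longitude: split at 3 digits → 131° and 33.8587′; 131 + 33.8587/60 = 131.564312
  W ⇒ negate
Point 3:
  Lat: degrees = first 2 digits = 0, minutes = 10.6953; 0 + 10.6953/60 = 0.178255
  N ⇒ keep positive
  Longitude: degrees = first 3 digits = 131, minutes = 53.726; 131 + 53.726/60 = 131.895433
  W ⇒ negate
Point 4:
  φ: split at 2 digits → 26° and 31.1712′; 26 + 31.1712/60 = 26.519520
  S → negative
  Longitude: split at 3 digits → 001° and 40.9208′; 1 + 40.9208/60 = 1.682013
  E ⇒ keep positive

1. -45.28070, -166.13777
2. 89.67563, -131.56431
3. 0.17826, -131.89543
4. -26.51952, 1.68201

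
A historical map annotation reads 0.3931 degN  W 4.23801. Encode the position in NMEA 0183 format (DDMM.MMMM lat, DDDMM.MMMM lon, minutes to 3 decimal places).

0023.586,N / 00414.281,W

φ: minutes = (0.393100 − 0) × 60 = 23.58600
λ: 4° + 0.238010 × 60 = 4° 14.28060′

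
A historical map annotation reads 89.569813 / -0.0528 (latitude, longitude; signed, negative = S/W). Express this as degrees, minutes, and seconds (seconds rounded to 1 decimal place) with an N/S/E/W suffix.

Latitude: 0.569813° → 34.18878′; 0.18878 × 60 = 11.327″
Longitude is negative → W; |value| = 0.052800
Lon: 0.052800 × 60 = 3.16800′ → 3′, remainder × 60 = 10.080″

89°34′11.3″ N, 0°03′10.1″ W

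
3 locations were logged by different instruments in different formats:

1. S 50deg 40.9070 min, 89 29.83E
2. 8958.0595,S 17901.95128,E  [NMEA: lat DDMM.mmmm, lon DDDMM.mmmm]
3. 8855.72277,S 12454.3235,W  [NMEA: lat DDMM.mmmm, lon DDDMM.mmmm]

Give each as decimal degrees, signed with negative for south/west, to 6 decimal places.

1. -50.681783, 89.497167
2. -89.967658, 179.032521
3. -88.928713, -124.905392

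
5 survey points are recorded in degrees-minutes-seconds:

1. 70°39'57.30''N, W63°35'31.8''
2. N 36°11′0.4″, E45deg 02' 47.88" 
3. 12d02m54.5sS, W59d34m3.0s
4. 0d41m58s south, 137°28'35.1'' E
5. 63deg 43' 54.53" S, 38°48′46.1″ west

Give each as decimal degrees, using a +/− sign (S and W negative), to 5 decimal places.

1. 70.66592, -63.59217
2. 36.18344, 45.04663
3. -12.04847, -59.56750
4. -0.69944, 137.47642
5. -63.73181, -38.81281

Point 1:
  Lat: 70° + 39/60 + 57.3/3600 = 70 + 0.650000 + 0.015917 = 70.665917
  N ⇒ keep positive
  Lon: 35′ + 31.8″ = 35.53000′; 63 + 35.53000/60 = 63.592167
  W ⇒ negate
Point 2:
  φ: 11′ + 0.4″ = 11.00667′; 36 + 11.00667/60 = 36.183444
  N → positive
  Lon: 45° + 2/60 + 47.88/3600 = 45 + 0.033333 + 0.013300 = 45.046633
  E ⇒ keep positive
Point 3:
  Lat: 2′ + 54.5″ = 2.90833′; 12 + 2.90833/60 = 12.048472
  S → negative
  Lon: 59° + 34/60 + 3/3600 = 59 + 0.566667 + 0.000833 = 59.567500
  W ⇒ negate
Point 4:
  φ: 0° + 41/60 + 58/3600 = 0 + 0.683333 + 0.016111 = 0.699444
  hemisphere S, so the sign is −
  Longitude: 137 + 28/60 + 35.1/3600 = 137.476417
  E ⇒ keep positive
Point 5:
  Lat: 63 + 43/60 + 54.53/3600 = 63.731814
  S ⇒ negate
  Longitude: 48′ + 46.1″ = 48.76833′; 38 + 48.76833/60 = 38.812806
  W ⇒ negate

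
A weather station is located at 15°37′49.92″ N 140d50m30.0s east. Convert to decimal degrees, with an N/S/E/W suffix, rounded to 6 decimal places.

15.630533° N, 140.841667° E

Lat: 37′ + 49.92″ = 37.83200′; 15 + 37.83200/60 = 15.6305333
Longitude: 50′ + 30″ = 50.50000′; 140 + 50.50000/60 = 140.8416667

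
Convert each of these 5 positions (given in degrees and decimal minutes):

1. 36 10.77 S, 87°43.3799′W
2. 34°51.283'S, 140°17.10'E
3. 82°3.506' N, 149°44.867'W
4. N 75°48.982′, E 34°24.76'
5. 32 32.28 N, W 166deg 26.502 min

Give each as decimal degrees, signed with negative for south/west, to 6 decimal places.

1. -36.179500, -87.722998
2. -34.854717, 140.285000
3. 82.058433, -149.747783
4. 75.816367, 34.412667
5. 32.538000, -166.441700

Point 1:
  Latitude: 10.77′ = 0.179500°; total 36.1795000
  S ⇒ negate
  Lon: 87 + 43.3799/60 = 87.7229983
  W → negative
Point 2:
  Latitude: 51.283′ = 0.854717°; total 34.8547167
  S → negative
  Lon: 140 + 17.1/60 = 140.2850000
  E → positive
Point 3:
  φ: 3.506′ = 0.058433°; total 82.0584333
  N → positive
  Longitude: 44.867′ = 0.747783°; total 149.7477833
  hemisphere W, so the sign is −
Point 4:
  Lat: 48.982′ = 0.816367°; total 75.8163667
  N ⇒ keep positive
  λ: 34 + 24.76/60 = 34.4126667
  E → positive
Point 5:
  Lat: 32.28′ = 0.538000°; total 32.5380000
  N ⇒ keep positive
  λ: 26.502′ = 0.441700°; total 166.4417000
  W → negative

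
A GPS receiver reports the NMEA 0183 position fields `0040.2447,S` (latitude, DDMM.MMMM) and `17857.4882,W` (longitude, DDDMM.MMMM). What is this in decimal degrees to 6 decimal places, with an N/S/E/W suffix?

0.670745° S, 178.958137° W

φ: degrees = first 2 digits = 0, minutes = 40.2447; 0 + 40.2447/60 = 0.6707450
λ: degrees = first 3 digits = 178, minutes = 57.4882; 178 + 57.4882/60 = 178.9581367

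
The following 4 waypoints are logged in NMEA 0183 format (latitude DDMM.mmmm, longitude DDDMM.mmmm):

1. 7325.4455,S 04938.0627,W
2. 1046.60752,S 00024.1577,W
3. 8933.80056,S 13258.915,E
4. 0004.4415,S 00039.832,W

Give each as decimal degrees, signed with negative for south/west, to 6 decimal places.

1. -73.424092, -49.634378
2. -10.776792, -0.402628
3. -89.563343, 132.981917
4. -0.074025, -0.663867

Point 1:
  φ: degrees = first 2 digits = 73, minutes = 25.4455; 73 + 25.4455/60 = 73.4240917
  S ⇒ negate
  λ: split at 3 digits → 049° and 38.0627′; 49 + 38.0627/60 = 49.6343783
  W ⇒ negate
Point 2:
  φ: degrees = first 2 digits = 10, minutes = 46.60752; 10 + 46.60752/60 = 10.7767920
  S → negative
  λ: degrees = first 3 digits = 0, minutes = 24.1577; 0 + 24.1577/60 = 0.4026283
  hemisphere W, so the sign is −
Point 3:
  Lat: split at 2 digits → 89° and 33.80056′; 89 + 33.80056/60 = 89.5633427
  S ⇒ negate
  Lon: split at 3 digits → 132° and 58.915′; 132 + 58.915/60 = 132.9819167
  E → positive
Point 4:
  φ: split at 2 digits → 00° and 4.4415′; 0 + 4.4415/60 = 0.0740250
  S ⇒ negate
  Lon: split at 3 digits → 000° and 39.832′; 0 + 39.832/60 = 0.6638667
  W ⇒ negate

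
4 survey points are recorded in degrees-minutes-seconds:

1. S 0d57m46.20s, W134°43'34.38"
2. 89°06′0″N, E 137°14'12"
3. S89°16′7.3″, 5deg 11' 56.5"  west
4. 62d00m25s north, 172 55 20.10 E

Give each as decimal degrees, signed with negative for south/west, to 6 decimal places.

1. -0.962833, -134.726217
2. 89.100000, 137.236667
3. -89.268694, -5.199028
4. 62.006944, 172.922250

Point 1:
  φ: 57′ + 46.2″ = 57.77000′; 0 + 57.77000/60 = 0.9628333
  S → negative
  Lon: 134° + 43/60 + 34.38/3600 = 134 + 0.716667 + 0.009550 = 134.7262167
  W ⇒ negate
Point 2:
  φ: 89 + 6/60 + 0/3600 = 89.1000000
  N → positive
  Lon: 137° + 14/60 + 12/3600 = 137 + 0.233333 + 0.003333 = 137.2366667
  E → positive
Point 3:
  Latitude: 89 + 16/60 + 7.3/3600 = 89.2686944
  S → negative
  λ: 11′ + 56.5″ = 11.94167′; 5 + 11.94167/60 = 5.1990278
  hemisphere W, so the sign is −
Point 4:
  φ: 62° + 0/60 + 25/3600 = 62 + 0.000000 + 0.006944 = 62.0069444
  N → positive
  Lon: 172° + 55/60 + 20.1/3600 = 172 + 0.916667 + 0.005583 = 172.9222500
  E ⇒ keep positive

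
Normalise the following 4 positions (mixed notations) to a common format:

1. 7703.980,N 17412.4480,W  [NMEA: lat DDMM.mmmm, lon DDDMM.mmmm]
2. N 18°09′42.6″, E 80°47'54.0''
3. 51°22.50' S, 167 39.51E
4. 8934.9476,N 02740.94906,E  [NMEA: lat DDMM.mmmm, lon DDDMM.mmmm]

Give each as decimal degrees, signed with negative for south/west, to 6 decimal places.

Point 1:
  Lat: degrees = first 2 digits = 77, minutes = 3.98; 77 + 3.98/60 = 77.0663333
  N → positive
  λ: degrees = first 3 digits = 174, minutes = 12.448; 174 + 12.448/60 = 174.2074667
  W → negative
Point 2:
  Lat: 18° + 9/60 + 42.6/3600 = 18 + 0.150000 + 0.011833 = 18.1618333
  N ⇒ keep positive
  Lon: 80° + 47/60 + 54/3600 = 80 + 0.783333 + 0.015000 = 80.7983333
  E ⇒ keep positive
Point 3:
  φ: 22.5′ = 0.375000°; total 51.3750000
  S → negative
  λ: 167 + 39.51/60 = 167.6585000
  E → positive
Point 4:
  Lat: split at 2 digits → 89° and 34.9476′; 89 + 34.9476/60 = 89.5824600
  N → positive
  Longitude: degrees = first 3 digits = 27, minutes = 40.94906; 27 + 40.94906/60 = 27.6824843
  E → positive

1. 77.066333, -174.207467
2. 18.161833, 80.798333
3. -51.375000, 167.658500
4. 89.582460, 27.682484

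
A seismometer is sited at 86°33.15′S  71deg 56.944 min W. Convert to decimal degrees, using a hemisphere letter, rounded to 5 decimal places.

Lat: 33.15′ = 0.552500°; total 86.552500
Lon: 71 + 56.944/60 = 71.949067

86.55250° S, 71.94907° W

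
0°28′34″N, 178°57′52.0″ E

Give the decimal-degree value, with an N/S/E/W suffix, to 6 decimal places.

0.476111° N, 178.964444° E

Lat: 0° + 28/60 + 34/3600 = 0 + 0.466667 + 0.009444 = 0.4761111
Longitude: 178 + 57/60 + 52/3600 = 178.9644444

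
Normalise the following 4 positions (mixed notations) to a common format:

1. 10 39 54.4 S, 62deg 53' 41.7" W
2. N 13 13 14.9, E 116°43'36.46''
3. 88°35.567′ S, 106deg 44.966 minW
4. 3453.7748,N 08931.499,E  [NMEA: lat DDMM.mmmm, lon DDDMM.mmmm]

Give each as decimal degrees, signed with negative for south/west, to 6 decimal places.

Point 1:
  Lat: 10 + 39/60 + 54.4/3600 = 10.6651111
  S → negative
  Lon: 62° + 53/60 + 41.7/3600 = 62 + 0.883333 + 0.011583 = 62.8949167
  hemisphere W, so the sign is −
Point 2:
  Lat: 13 + 13/60 + 14.9/3600 = 13.2208056
  N ⇒ keep positive
  Longitude: 116° + 43/60 + 36.46/3600 = 116 + 0.716667 + 0.010128 = 116.7267944
  E → positive
Point 3:
  Lat: 35.567′ = 0.592783°; total 88.5927833
  hemisphere S, so the sign is −
  Lon: 44.966′ = 0.749433°; total 106.7494333
  W → negative
Point 4:
  φ: degrees = first 2 digits = 34, minutes = 53.7748; 34 + 53.7748/60 = 34.8962467
  N ⇒ keep positive
  λ: split at 3 digits → 089° and 31.499′; 89 + 31.499/60 = 89.5249833
  E ⇒ keep positive

1. -10.665111, -62.894917
2. 13.220806, 116.726794
3. -88.592783, -106.749433
4. 34.896247, 89.524983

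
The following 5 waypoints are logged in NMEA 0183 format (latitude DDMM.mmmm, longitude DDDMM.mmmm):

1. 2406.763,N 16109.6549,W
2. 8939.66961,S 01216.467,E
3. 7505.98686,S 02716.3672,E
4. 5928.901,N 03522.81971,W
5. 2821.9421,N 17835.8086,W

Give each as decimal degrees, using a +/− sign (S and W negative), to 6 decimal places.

1. 24.112717, -161.160915
2. -89.661160, 12.274450
3. -75.099781, 27.272787
4. 59.481683, -35.380329
5. 28.365702, -178.596810

Point 1:
  Latitude: split at 2 digits → 24° and 6.763′; 24 + 6.763/60 = 24.1127167
  N ⇒ keep positive
  Lon: degrees = first 3 digits = 161, minutes = 9.6549; 161 + 9.6549/60 = 161.1609150
  W → negative
Point 2:
  Latitude: degrees = first 2 digits = 89, minutes = 39.66961; 89 + 39.66961/60 = 89.6611602
  hemisphere S, so the sign is −
  Longitude: degrees = first 3 digits = 12, minutes = 16.467; 12 + 16.467/60 = 12.2744500
  E → positive
Point 3:
  Latitude: split at 2 digits → 75° and 5.98686′; 75 + 5.98686/60 = 75.0997810
  S ⇒ negate
  Longitude: degrees = first 3 digits = 27, minutes = 16.3672; 27 + 16.3672/60 = 27.2727867
  E ⇒ keep positive
Point 4:
  Lat: split at 2 digits → 59° and 28.901′; 59 + 28.901/60 = 59.4816833
  N → positive
  λ: split at 3 digits → 035° and 22.81971′; 35 + 22.81971/60 = 35.3803285
  hemisphere W, so the sign is −
Point 5:
  Lat: degrees = first 2 digits = 28, minutes = 21.9421; 28 + 21.9421/60 = 28.3657017
  N → positive
  λ: split at 3 digits → 178° and 35.8086′; 178 + 35.8086/60 = 178.5968100
  hemisphere W, so the sign is −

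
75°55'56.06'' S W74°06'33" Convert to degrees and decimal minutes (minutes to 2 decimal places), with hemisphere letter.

75° 55.93′ S, 74° 6.55′ W

Lat: 55 + 56.06/60 = 55.9343′
Lon: seconds/60 = 0.55000; minutes = 6 + 0.55000 = 6.5500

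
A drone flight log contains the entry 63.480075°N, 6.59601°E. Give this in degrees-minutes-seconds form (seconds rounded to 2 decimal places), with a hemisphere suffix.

63°28′48.27″ N, 6°35′45.64″ E

Lat: whole degrees 63; 28.80450′ → 28′ and 48.2700″
Longitude: 0.596010° → 35.76060′; 0.76060 × 60 = 45.6360″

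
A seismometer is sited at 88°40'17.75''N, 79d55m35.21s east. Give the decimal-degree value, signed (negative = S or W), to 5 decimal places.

88.67160, 79.92645

φ: 40′ + 17.75″ = 40.29583′; 88 + 40.29583/60 = 88.671597
N → positive
Longitude: 79° + 55/60 + 35.21/3600 = 79 + 0.916667 + 0.009781 = 79.926447
E ⇒ keep positive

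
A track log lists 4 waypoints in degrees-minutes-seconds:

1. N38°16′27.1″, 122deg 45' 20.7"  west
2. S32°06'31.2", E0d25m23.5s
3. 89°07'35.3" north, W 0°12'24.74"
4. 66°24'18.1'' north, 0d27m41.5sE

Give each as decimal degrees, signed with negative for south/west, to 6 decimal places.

1. 38.274194, -122.755750
2. -32.108667, 0.423194
3. 89.126472, -0.206872
4. 66.405028, 0.461528

Point 1:
  φ: 38 + 16/60 + 27.1/3600 = 38.2741944
  N ⇒ keep positive
  Lon: 45′ + 20.7″ = 45.34500′; 122 + 45.34500/60 = 122.7557500
  W ⇒ negate
Point 2:
  Latitude: 32 + 6/60 + 31.2/3600 = 32.1086667
  S → negative
  Longitude: 0° + 25/60 + 23.5/3600 = 0 + 0.416667 + 0.006528 = 0.4231944
  E → positive
Point 3:
  Latitude: 89° + 7/60 + 35.3/3600 = 89 + 0.116667 + 0.009806 = 89.1264722
  N → positive
  λ: 0 + 12/60 + 24.74/3600 = 0.2068722
  W → negative
Point 4:
  φ: 66° + 24/60 + 18.1/3600 = 66 + 0.400000 + 0.005028 = 66.4050278
  N ⇒ keep positive
  λ: 0° + 27/60 + 41.5/3600 = 0 + 0.450000 + 0.011528 = 0.4615278
  E ⇒ keep positive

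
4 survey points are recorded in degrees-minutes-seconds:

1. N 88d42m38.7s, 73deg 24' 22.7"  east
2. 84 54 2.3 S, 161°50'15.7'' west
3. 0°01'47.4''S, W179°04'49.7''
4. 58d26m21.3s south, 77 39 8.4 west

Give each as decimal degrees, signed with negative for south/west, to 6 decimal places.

Point 1:
  Lat: 88 + 42/60 + 38.7/3600 = 88.7107500
  N ⇒ keep positive
  λ: 24′ + 22.7″ = 24.37833′; 73 + 24.37833/60 = 73.4063056
  E → positive
Point 2:
  φ: 84° + 54/60 + 2.3/3600 = 84 + 0.900000 + 0.000639 = 84.9006389
  S → negative
  Lon: 161 + 50/60 + 15.7/3600 = 161.8376944
  W ⇒ negate
Point 3:
  Latitude: 1′ + 47.4″ = 1.79000′; 0 + 1.79000/60 = 0.0298333
  S ⇒ negate
  λ: 179 + 4/60 + 49.7/3600 = 179.0804722
  hemisphere W, so the sign is −
Point 4:
  φ: 26′ + 21.3″ = 26.35500′; 58 + 26.35500/60 = 58.4392500
  S → negative
  Lon: 77 + 39/60 + 8.4/3600 = 77.6523333
  hemisphere W, so the sign is −

1. 88.710750, 73.406306
2. -84.900639, -161.837694
3. -0.029833, -179.080472
4. -58.439250, -77.652333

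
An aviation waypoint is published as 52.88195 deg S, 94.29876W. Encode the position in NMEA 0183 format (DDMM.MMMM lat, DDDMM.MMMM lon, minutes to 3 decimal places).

5252.917,S / 09417.926,W

φ: minutes = (52.881950 − 52) × 60 = 52.91700
Lon: fractional part 0.298760 → 17.92560 minutes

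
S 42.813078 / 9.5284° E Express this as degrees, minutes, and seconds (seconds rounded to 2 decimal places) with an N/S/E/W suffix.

42°48′47.08″ S, 9°31′42.24″ E

Lat: whole degrees 42; 48.78468′ → 48′ and 47.0808″
Lon: whole degrees 9; 31.70400′ → 31′ and 42.2400″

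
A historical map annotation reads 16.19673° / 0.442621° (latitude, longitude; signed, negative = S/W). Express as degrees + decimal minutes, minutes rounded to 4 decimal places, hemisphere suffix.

16° 11.8038′ N, 0° 26.5573′ E

Latitude: fractional part 0.196730 → 11.803800 minutes
Lon: fractional part 0.442621 → 26.557260 minutes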